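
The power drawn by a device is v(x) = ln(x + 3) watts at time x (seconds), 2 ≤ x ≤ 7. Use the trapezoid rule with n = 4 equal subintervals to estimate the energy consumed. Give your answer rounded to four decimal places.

9.9657

Δx = (7 − 2)/4 = 1.25.
v(2) ≈ 1.6094, v(3.25) ≈ 1.8326, v(4.5) ≈ 2.0149, v(5.75) ≈ 2.1691, v(7) ≈ 2.3026.
T_4 = (Δx/2)·[v(x_0) + 2v(x_1) + 2v(x_2) + 2v(x_3) + v(x_4)].
Sum ≈ 9.9657.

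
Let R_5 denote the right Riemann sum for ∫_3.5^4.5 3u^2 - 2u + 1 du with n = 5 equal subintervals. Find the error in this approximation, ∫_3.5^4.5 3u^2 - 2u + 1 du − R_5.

-2.22

Exact integral: ∫_3.5^4.5 f(u) du = 41.25.
R_5 = 43.47.
Error = 41.25 − 43.47 = -2.22.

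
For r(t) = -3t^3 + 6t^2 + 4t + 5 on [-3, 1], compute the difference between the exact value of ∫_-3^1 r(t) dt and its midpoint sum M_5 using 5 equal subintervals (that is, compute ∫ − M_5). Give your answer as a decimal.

3.2

Exact integral: ∫_-3^1 r(t) dt = 120.
M_5 = 116.8.
Error = 120 − 116.8 = 3.2.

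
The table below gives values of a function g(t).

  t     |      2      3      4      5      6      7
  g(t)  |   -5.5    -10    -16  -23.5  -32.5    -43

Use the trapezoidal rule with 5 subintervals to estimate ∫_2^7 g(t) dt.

-106.25

Δt = 1.
T_5 = (1/2)·[(-5.5) + 2·(-10) + 2·(-16) + 2·(-23.5) + 2·(-32.5) + (-43)] = -106.25.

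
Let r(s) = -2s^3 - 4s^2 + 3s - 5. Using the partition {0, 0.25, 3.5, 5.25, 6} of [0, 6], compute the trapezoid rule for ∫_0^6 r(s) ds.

Subinterval widths: 0.25, 3.25, 1.75, 0.75.
r(0) = -5, r(0.25) = -4.53125, r(3.5) = -129.25, r(5.25) = -388.90625, r(6) = -563.
On each subinterval the trapezoid contributes (Δs_i/2)·[r(s_{i-1}) + r(s_i)].
Sum = -1028.9375.

-1028.9375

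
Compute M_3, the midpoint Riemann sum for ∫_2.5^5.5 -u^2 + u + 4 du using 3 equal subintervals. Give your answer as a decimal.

-26

Δu = (5.5 − 2.5)/3 = 1.
Midpoints: 3, 4, 5.
f(3) = -2, f(4) = -8, f(5) = -16.
Sum = Δu · [f(3) + f(4) + f(5)].
Sum = -26.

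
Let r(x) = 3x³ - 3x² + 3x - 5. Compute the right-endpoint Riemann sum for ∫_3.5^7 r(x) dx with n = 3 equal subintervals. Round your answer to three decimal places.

Δx = (7 − 3.5)/3 = 7/6.
Right endpoints: 14/3, 35/6, 7.
r(14/3) = 2237/9, r(35/6) = 36425/72, r(7) = 898.
Sum = Δx · [r(14/3) + r(35/6) + r(7)].
Sum ≈ 1927.868.

1927.868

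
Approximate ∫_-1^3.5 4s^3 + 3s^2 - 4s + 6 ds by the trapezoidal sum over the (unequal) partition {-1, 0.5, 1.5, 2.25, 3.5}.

213.9375

Subinterval widths: 1.5, 1, 0.75, 1.25.
f(-1) = 9, f(0.5) = 5.25, f(1.5) = 20.25, f(2.25) = 57.75, f(3.5) = 200.25.
On each subinterval the trapezoid contributes (Δs_i/2)·[f(s_{i-1}) + f(s_i)].
Sum = 213.9375.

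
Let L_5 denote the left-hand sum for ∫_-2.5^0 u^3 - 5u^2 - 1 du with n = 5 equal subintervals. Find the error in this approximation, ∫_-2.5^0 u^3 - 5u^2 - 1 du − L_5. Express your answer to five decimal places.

12.63021

Exact integral: ∫_-2.5^0 f(u) du ≈ -38.3072917.
L_5 = -50.9375.
Error ≈ -38.3072917 − (-50.9375) ≈ 12.63021.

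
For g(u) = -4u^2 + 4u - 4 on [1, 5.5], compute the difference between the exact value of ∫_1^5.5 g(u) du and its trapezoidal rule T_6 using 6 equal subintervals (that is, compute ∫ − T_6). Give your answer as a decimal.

Exact integral: ∫_1^5.5 g(u) du = -180.
T_6 = -181.6875.
Error = -180 − (-181.6875) = 1.6875.

1.6875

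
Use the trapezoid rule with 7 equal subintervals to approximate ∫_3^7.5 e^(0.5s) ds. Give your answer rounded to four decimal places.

Δs = (7.5 − 3)/7 = 9/14.
f(3) ≈ 4.4817, f(51/14) ≈ 6.1807, f(30/7) ≈ 8.5238, f(69/14) ≈ 11.7551, f(39/7) ≈ 16.2114, f(87/14) ≈ 22.3571, f(48/7) ≈ 30.8326, f(7.5) ≈ 42.5211.
T_7 = (Δs/2)·[f(s_0) + 2f(s_1) + ... + 2f(s_{6}) + f(s_7)].
Sum ≈ 76.7327.

76.7327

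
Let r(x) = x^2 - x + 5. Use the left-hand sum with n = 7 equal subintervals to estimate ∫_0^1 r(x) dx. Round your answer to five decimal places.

Δx = (1 − 0)/7 = 1/7.
Left endpoints: 0, 1/7, 2/7, 3/7, 4/7, 5/7, 6/7.
r(0) = 5, r(1/7) = 239/49, r(2/7) = 235/49, r(3/7) = 233/49, r(4/7) = 233/49, r(5/7) = 235/49, r(6/7) = 239/49.
Sum = Δx · [r(0) + r(1/7) + r(2/7) + ...].
Sum ≈ 4.83673.

4.83673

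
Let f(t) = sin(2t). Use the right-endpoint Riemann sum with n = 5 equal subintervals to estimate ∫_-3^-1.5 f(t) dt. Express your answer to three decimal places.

0.883

Δt = (-1.5 − (-3))/5 = 0.3.
Right endpoints: -2.7, -2.4, -2.1, -1.8, -1.5.
f(-2.7) ≈ 0.773, f(-2.4) ≈ 0.996, f(-2.1) ≈ 0.872, f(-1.8) ≈ 0.443, f(-1.5) ≈ -0.141.
Sum = Δt · [f(-2.7) + f(-2.4) + f(-2.1) + f(-1.8) + f(-1.5)].
Sum ≈ 0.883.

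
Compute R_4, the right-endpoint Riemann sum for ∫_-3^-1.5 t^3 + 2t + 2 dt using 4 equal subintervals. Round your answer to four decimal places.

Δt = (-1.5 − (-3))/4 = 0.375.
Right endpoints: -2.625, -2.25, -1.875, -1.5.
f(-2.625) = -10925/512, f(-2.25) = -13.890625, f(-1.875) = -4271/512, f(-1.5) = -4.375.
Sum = Δt · [f(-2.625) + f(-2.25) + f(-1.875) + f(-1.5)].
Sum ≈ -17.9795.

-17.9795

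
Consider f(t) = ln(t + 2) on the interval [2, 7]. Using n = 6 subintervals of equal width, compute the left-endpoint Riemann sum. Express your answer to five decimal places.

Δt = (7 − 2)/6 = 5/6.
Left endpoints: 2, 17/6, 11/3, 4.5, 16/3, 37/6.
f(2) ≈ 1.38629, f(17/6) ≈ 1.57554, f(11/3) ≈ 1.73460, f(4.5) ≈ 1.87180, f(16/3) ≈ 1.99243, f(37/6) ≈ 2.10006.
Sum = Δt · [f(2) + f(17/6) + f(11/3) + ...].
Sum ≈ 8.88394.

8.88394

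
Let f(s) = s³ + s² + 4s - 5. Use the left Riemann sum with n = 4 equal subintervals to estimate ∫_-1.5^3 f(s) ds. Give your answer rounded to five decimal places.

Δs = (3 − (-1.5))/4 = 1.125.
Left endpoints: -1.5, -0.375, 0.75, 1.875.
f(-1.5) = -12.125, f(-0.375) = -3283/512, f(0.75) = -1.015625, f(1.875) = 6455/512.
Sum = Δs · [f(-1.5) + f(-0.375) + f(0.75) + f(1.875)].
Sum ≈ -7.81348.

-7.81348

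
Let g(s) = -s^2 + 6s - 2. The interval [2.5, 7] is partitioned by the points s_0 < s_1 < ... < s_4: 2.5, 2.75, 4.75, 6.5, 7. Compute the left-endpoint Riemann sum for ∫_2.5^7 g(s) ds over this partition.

19.828125

Subinterval widths: 0.25, 2, 1.75, 0.5.
Left endpoints: 2.5, 2.75, 4.75, 6.5.
g(2.5) = 6.75, g(2.75) = 6.9375, g(4.75) = 3.9375, g(6.5) = -5.25.
Sum = Σ Δs_i · g(s_i).
Sum = 19.828125.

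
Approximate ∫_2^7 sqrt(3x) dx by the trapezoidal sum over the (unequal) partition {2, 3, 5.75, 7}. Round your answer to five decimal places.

18.02048

Subinterval widths: 1, 2.75, 1.25.
f(2) ≈ 2.44949, f(3) ≈ 3.00000, f(5.75) ≈ 4.15331, f(7) ≈ 4.58258.
On each subinterval the trapezoid contributes (Δx_i/2)·[f(x_{i-1}) + f(x_i)].
Sum ≈ 18.02048.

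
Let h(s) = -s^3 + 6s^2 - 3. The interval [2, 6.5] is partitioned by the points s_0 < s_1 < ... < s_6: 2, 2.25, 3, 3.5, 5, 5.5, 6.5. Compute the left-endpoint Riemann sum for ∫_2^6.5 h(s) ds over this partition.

91.80078125

Subinterval widths: 0.25, 0.75, 0.5, 1.5, 0.5, 1.
Left endpoints: 2, 2.25, 3, 3.5, 5, 5.5.
h(2) = 13, h(2.25) = 15.984375, h(3) = 24, h(3.5) = 27.625, h(5) = 22, h(5.5) = 12.125.
Sum = Σ Δs_i · h(s_i).
Sum = 91.80078125.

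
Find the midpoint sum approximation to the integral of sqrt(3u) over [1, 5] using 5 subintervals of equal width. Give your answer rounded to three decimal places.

11.768

Δu = (5 − 1)/5 = 0.8.
Midpoints: 1.4, 2.2, 3, 3.8, 4.6.
f(1.4) ≈ 2.049, f(2.2) ≈ 2.569, f(3) ≈ 3.000, f(3.8) ≈ 3.376, f(4.6) ≈ 3.715.
Sum = Δu · [f(1.4) + f(2.2) + f(3) + f(3.8) + f(4.6)].
Sum ≈ 11.768.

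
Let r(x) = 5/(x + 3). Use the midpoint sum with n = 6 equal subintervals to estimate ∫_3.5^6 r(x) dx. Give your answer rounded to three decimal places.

Δx = (6 − 3.5)/6 = 5/12.
Midpoints: 89/24, 4.125, 109/24, 119/24, 5.375, 139/24.
r(89/24) = 120/161, r(4.125) = 40/57, r(109/24) = 120/181, r(119/24) = 120/191, r(5.375) = 40/67, r(139/24) = 120/211.
Sum = Δx · [r(89/24) + r(4.125) + r(109/24) + ...].
Sum ≈ 1.627.

1.627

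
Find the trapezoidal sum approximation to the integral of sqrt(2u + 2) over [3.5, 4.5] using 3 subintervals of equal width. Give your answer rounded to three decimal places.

3.161

Δu = (4.5 − 3.5)/3 = 1/3.
f(3.5) ≈ 3.000, f(23/6) ≈ 3.109, f(25/6) ≈ 3.215, f(4.5) ≈ 3.317.
T_3 = (Δu/2)·[f(u_0) + 2f(u_1) + 2f(u_2) + f(u_3)].
Sum ≈ 3.161.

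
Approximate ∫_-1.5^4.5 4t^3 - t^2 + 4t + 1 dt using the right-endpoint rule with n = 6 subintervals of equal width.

624.5

Δt = (4.5 − (-1.5))/6 = 1.
Right endpoints: -0.5, 0.5, 1.5, 2.5, 3.5, 4.5.
f(-0.5) = -1.75, f(0.5) = 3.25, f(1.5) = 18.25, f(2.5) = 67.25, f(3.5) = 174.25, f(4.5) = 363.25.
Sum = Δt · [f(-0.5) + f(0.5) + f(1.5) + ...].
Sum = 624.5.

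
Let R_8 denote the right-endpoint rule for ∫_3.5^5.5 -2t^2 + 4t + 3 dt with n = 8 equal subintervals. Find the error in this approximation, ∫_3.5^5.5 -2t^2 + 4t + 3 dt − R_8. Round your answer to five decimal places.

3.54167

Exact integral: ∫_3.5^5.5 f(t) dt ≈ -40.3333333.
R_8 = -43.875.
Error ≈ -40.3333333 − (-43.875) ≈ 3.54167.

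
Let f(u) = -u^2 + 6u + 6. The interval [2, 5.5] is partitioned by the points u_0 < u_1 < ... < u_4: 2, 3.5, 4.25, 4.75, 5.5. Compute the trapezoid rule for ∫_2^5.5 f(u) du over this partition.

Subinterval widths: 1.5, 0.75, 0.5, 0.75.
f(2) = 14, f(3.5) = 14.75, f(4.25) = 13.4375, f(4.75) = 11.9375, f(5.5) = 8.75.
On each subinterval the trapezoid contributes (Δu_i/2)·[f(u_{i-1}) + f(u_i)].
Sum = 46.234375.

46.234375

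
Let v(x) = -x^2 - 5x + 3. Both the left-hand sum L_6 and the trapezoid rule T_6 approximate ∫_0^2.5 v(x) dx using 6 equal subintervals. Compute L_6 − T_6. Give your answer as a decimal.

3.90625

L_6 ≈ -9.49942.
T_6 ≈ -13.40567.
L_6 − T_6 = 3.90625.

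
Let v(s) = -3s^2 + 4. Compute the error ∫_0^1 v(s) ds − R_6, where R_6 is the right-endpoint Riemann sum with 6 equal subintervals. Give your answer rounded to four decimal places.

0.2639

Exact integral: ∫_0^1 v(s) ds = 3.
R_6 ≈ 2.736111.
Error ≈ 3 − 2.736111 ≈ 0.2639.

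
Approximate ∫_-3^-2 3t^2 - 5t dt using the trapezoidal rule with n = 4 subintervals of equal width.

Δt = (-2 − (-3))/4 = 0.25.
f(-3) = 42, f(-2.75) = 36.4375, f(-2.5) = 31.25, f(-2.25) = 26.4375, f(-2) = 22.
T_4 = (Δt/2)·[f(t_0) + 2f(t_1) + 2f(t_2) + 2f(t_3) + f(t_4)].
Sum = 31.53125.

31.53125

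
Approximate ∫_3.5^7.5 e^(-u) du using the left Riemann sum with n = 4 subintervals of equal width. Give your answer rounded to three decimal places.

0.047

Δu = (7.5 − 3.5)/4 = 1.
Left endpoints: 3.5, 4.5, 5.5, 6.5.
f(3.5) ≈ 0.030, f(4.5) ≈ 0.011, f(5.5) ≈ 0.004, f(6.5) ≈ 0.002.
Sum = Δu · [f(3.5) + f(4.5) + f(5.5) + f(6.5)].
Sum ≈ 0.047.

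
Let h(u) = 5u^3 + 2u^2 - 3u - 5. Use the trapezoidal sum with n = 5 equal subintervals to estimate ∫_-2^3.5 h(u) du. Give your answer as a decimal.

Δu = (3.5 − (-2))/5 = 1.1.
h(-2) = -31, h(-0.9) = -4.325, h(0.2) = -5.48, h(1.3) = 5.465, h(2.4) = 68.44, h(3.5) = 223.375.
T_5 = (Δu/2)·[h(u_0) + 2h(u_1) + ... + 2h(u_{4}) + h(u_5)].
Sum = 176.31625.

176.31625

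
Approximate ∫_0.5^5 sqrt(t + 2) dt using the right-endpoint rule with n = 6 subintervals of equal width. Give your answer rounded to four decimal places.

Δt = (5 − 0.5)/6 = 0.75.
Right endpoints: 1.25, 2, 2.75, 3.5, 4.25, 5.
f(1.25) ≈ 1.8028, f(2) ≈ 2.0000, f(2.75) ≈ 2.1794, f(3.5) ≈ 2.3452, f(4.25) ≈ 2.5000, f(5) ≈ 2.6458.
Sum = Δt · [f(1.25) + f(2) + f(2.75) + ...].
Sum ≈ 10.1049.

10.1049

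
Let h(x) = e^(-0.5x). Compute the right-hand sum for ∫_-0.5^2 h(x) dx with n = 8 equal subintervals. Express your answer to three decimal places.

Δx = (2 − (-0.5))/8 = 0.3125.
Right endpoints: -0.1875, 0.125, 0.4375, 0.75, 1.0625, 1.375, 1.6875, 2.
h(-0.1875) ≈ 1.098, h(0.125) ≈ 0.939, h(0.4375) ≈ 0.804, h(0.75) ≈ 0.687, h(1.0625) ≈ 0.588, h(1.375) ≈ 0.503, h(1.6875) ≈ 0.430, h(2) ≈ 0.368.
Sum = Δx · [h(-0.1875) + h(0.125) + h(0.4375) + ...].
Sum ≈ 1.693.

1.693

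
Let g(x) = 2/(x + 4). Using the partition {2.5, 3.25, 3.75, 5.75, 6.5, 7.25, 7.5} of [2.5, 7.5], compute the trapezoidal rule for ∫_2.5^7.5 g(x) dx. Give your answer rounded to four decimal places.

Subinterval widths: 0.75, 0.5, 2, 0.75, 0.75, 0.25.
g(2.5) = 4/13, g(3.25) = 8/29, g(3.75) = 8/31, g(5.75) = 8/39, g(6.5) = 4/21, g(7.25) = 8/45, g(7.5) = 4/23.
On each subinterval the trapezoid contributes (Δx_i/2)·[g(x_{i-1}) + g(x_i)].
Sum ≈ 1.1459.

1.1459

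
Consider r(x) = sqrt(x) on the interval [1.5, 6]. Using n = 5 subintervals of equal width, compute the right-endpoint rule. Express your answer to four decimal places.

9.1107

Δx = (6 − 1.5)/5 = 0.9.
Right endpoints: 2.4, 3.3, 4.2, 5.1, 6.
r(2.4) ≈ 1.5492, r(3.3) ≈ 1.8166, r(4.2) ≈ 2.0494, r(5.1) ≈ 2.2583, r(6) ≈ 2.4495.
Sum = Δx · [r(2.4) + r(3.3) + r(4.2) + r(5.1) + r(6)].
Sum ≈ 9.1107.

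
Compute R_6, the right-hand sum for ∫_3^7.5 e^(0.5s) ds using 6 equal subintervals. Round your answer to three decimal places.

Δs = (7.5 − 3)/6 = 0.75.
Right endpoints: 3.75, 4.5, 5.25, 6, 6.75, 7.5.
f(3.75) ≈ 6.521, f(4.5) ≈ 9.488, f(5.25) ≈ 13.805, f(6) ≈ 20.086, f(6.75) ≈ 29.224, f(7.5) ≈ 42.521.
Sum = Δs · [f(3.75) + f(4.5) + f(5.25) + ...].
Sum ≈ 91.233.

91.233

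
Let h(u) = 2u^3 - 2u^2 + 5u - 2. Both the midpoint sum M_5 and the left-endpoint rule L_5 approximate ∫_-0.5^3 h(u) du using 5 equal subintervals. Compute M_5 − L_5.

16.629375

M_5 = 36.474375.
L_5 = 19.845.
M_5 − L_5 = 16.629375.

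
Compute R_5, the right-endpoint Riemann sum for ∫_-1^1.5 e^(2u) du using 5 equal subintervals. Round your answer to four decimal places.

15.7804

Δu = (1.5 − (-1))/5 = 0.5.
Right endpoints: -0.5, 0, 0.5, 1, 1.5.
f(-0.5) ≈ 0.3679, f(0) ≈ 1.0000, f(0.5) ≈ 2.7183, f(1) ≈ 7.3891, f(1.5) ≈ 20.0855.
Sum = Δu · [f(-0.5) + f(0) + f(0.5) + f(1) + f(1.5)].
Sum ≈ 15.7804.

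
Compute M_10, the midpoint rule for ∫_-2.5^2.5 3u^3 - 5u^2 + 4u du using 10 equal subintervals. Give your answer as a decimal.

Δu = (2.5 − (-2.5))/10 = 0.5.
Midpoints: -2.25, -1.75, -1.25, -0.75, -0.25, 0.25, 0.75, 1.25, 1.75, 2.25.
f(-2.25) = -68.484375, f(-1.75) = -38.390625, f(-1.25) = -18.671875, f(-0.75) = -7.078125, f(-0.25) = -1.359375, f(0.25) = 0.734375, f(0.75) = 1.453125, f(1.25) = 3.046875, f(1.75) = 7.765625, f(2.25) = 17.859375.
Sum = Δu · [f(-2.25) + f(-1.75) + f(-1.25) + ...].
Sum = -51.5625.

-51.5625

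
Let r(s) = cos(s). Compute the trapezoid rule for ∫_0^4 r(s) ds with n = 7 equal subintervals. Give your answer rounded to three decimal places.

-0.736

Δs = (4 − 0)/7 = 4/7.
r(0) ≈ 1.000, r(4/7) ≈ 0.841, r(8/7) ≈ 0.415, r(12/7) ≈ -0.143, r(16/7) ≈ -0.656, r(20/7) ≈ -0.960, r(24/7) ≈ -0.959, r(4) ≈ -0.654.
T_7 = (Δs/2)·[r(s_0) + 2r(s_1) + ... + 2r(s_{6}) + r(s_7)].
Sum ≈ -0.736.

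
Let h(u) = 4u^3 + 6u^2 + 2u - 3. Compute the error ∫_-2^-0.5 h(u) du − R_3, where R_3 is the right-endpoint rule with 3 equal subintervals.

-2.4375

Exact integral: ∫_-2^-0.5 h(u) du = -8.4375.
R_3 = -6.
Error = -8.4375 − (-6) = -2.4375.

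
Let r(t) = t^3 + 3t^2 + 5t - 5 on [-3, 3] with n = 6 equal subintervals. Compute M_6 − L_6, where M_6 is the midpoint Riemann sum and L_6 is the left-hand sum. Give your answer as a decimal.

M_6 = 22.5.
L_6 = -15.
M_6 − L_6 = 37.5.

37.5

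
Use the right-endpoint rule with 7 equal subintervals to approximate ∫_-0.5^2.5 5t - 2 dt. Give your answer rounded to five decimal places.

Δt = (2.5 − (-0.5))/7 = 3/7.
Right endpoints: -1/14, 5/14, 11/14, 17/14, 23/14, 29/14, 2.5.
f(-1/14) = -33/14, f(5/14) = -3/14, f(11/14) = 27/14, f(17/14) = 57/14, f(23/14) = 87/14, f(29/14) = 117/14, f(2.5) = 10.5.
Sum = Δt · [f(-1/14) + f(5/14) + f(11/14) + ...].
Sum ≈ 12.21429.

12.21429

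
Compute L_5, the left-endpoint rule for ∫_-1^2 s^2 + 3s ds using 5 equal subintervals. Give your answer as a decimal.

4.08

Δs = (2 − (-1))/5 = 0.6.
Left endpoints: -1, -0.4, 0.2, 0.8, 1.4.
f(-1) = -2, f(-0.4) = -1.04, f(0.2) = 0.64, f(0.8) = 3.04, f(1.4) = 6.16.
Sum = Δs · [f(-1) + f(-0.4) + f(0.2) + f(0.8) + f(1.4)].
Sum = 4.08.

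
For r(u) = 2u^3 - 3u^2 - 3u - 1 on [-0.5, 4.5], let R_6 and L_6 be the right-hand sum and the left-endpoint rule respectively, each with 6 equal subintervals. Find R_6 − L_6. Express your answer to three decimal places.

89.583

R_6 = 128.75.
L_6 ≈ 39.16667.
R_6 − L_6 ≈ 89.583.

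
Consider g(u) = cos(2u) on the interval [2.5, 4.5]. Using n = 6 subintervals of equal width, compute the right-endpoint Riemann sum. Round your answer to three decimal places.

Δu = (4.5 − 2.5)/6 = 1/3.
Right endpoints: 17/6, 19/6, 3.5, 23/6, 25/6, 4.5.
g(17/6) ≈ 0.816, g(19/6) ≈ 0.999, g(3.5) ≈ 0.754, g(23/6) ≈ 0.186, g(25/6) ≈ -0.461, g(4.5) ≈ -0.911.
Sum = Δu · [g(17/6) + g(19/6) + g(3.5) + ...].
Sum ≈ 0.461.

0.461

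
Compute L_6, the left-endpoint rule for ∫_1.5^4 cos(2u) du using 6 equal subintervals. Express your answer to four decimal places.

Δu = (4 − 1.5)/6 = 5/12.
Left endpoints: 1.5, 23/12, 7/3, 2.75, 19/6, 43/12.
f(1.5) ≈ -0.9900, f(23/12) ≈ -0.7701, f(7/3) ≈ -0.0457, f(2.75) ≈ 0.7087, f(19/6) ≈ 0.9987, f(43/12) ≈ 0.6345.
Sum = Δu · [f(1.5) + f(23/12) + f(7/3) + ...].
Sum ≈ 0.2234.

0.2234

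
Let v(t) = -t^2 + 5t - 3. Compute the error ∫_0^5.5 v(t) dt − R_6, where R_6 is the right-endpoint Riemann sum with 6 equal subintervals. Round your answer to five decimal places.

Exact integral: ∫_0^5.5 v(t) dt ≈ 3.6666667.
R_6 ≈ 1.6359954.
Error ≈ 3.6666667 − 1.6359954 ≈ 2.03067.

2.03067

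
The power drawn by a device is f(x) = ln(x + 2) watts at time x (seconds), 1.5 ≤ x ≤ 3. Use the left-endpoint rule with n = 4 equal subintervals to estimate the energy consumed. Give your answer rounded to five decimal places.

2.09464

Δx = (3 − 1.5)/4 = 0.375.
Left endpoints: 1.5, 1.875, 2.25, 2.625.
f(1.5) ≈ 1.25276, f(1.875) ≈ 1.35455, f(2.25) ≈ 1.44692, f(2.625) ≈ 1.53148.
Sum = Δx · [f(1.5) + f(1.875) + f(2.25) + f(2.625)].
Sum ≈ 2.09464.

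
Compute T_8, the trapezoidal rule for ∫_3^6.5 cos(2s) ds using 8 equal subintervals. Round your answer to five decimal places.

Δs = (6.5 − 3)/8 = 0.4375.
f(3) ≈ 0.96017, f(3.4375) ≈ 0.82993, f(3.875) ≈ 0.10379, f(4.3125) ≈ -0.69687, f(4.75) ≈ -0.99717, f(5.1875) ≈ -0.58150, f(5.625) ≈ 0.25169, f(6.0625) ≈ 0.90417, f(6.5) ≈ 0.90745.
T_8 = (Δs/2)·[f(s_0) + 2f(s_1) + ... + 2f(s_{7}) + f(s_8)].
Sum ≈ 0.32718.

0.32718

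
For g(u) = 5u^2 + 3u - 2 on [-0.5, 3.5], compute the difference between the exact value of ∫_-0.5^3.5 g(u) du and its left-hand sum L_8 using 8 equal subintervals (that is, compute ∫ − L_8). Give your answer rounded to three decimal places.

17.167

Exact integral: ∫_-0.5^3.5 g(u) du ≈ 81.66667.
L_8 = 64.5.
Error ≈ 81.66667 − 64.5 ≈ 17.167.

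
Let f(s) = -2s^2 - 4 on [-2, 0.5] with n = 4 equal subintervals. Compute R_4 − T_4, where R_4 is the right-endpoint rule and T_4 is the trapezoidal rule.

2.34375

R_4 = -13.3984375.
T_4 = -15.7421875.
R_4 − T_4 = 2.34375.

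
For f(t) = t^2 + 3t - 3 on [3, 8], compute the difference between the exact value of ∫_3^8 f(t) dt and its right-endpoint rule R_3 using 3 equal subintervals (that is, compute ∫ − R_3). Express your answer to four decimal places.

Exact integral: ∫_3^8 f(t) dt ≈ 229.166667.
R_3 ≈ 289.814815.
Error ≈ 229.166667 − 289.814815 ≈ -60.6481.

-60.6481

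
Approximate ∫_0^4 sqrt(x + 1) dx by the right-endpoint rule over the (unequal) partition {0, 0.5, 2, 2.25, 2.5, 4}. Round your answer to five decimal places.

7.48295

Subinterval widths: 0.5, 1.5, 0.25, 0.25, 1.5.
Right endpoints: 0.5, 2, 2.25, 2.5, 4.
f(0.5) ≈ 1.22474, f(2) ≈ 1.73205, f(2.25) ≈ 1.80278, f(2.5) ≈ 1.87083, f(4) ≈ 2.23607.
Sum = Σ Δx_i · f(x_i).
Sum ≈ 7.48295.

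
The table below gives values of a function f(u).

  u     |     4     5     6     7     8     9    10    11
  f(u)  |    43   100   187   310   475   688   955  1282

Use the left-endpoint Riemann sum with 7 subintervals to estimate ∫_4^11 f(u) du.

Δu = 1.
Sum = 1·[43 + 100 + 187 + 310 + 475 + 688 + 955] = 2758.

2758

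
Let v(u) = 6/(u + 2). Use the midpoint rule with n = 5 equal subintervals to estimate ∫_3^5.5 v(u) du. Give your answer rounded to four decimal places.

2.4314

Δu = (5.5 − 3)/5 = 0.5.
Midpoints: 3.25, 3.75, 4.25, 4.75, 5.25.
v(3.25) = 8/7, v(3.75) = 24/23, v(4.25) = 0.96, v(4.75) = 8/9, v(5.25) = 24/29.
Sum = Δu · [v(3.25) + v(3.75) + v(4.25) + v(4.75) + v(5.25)].
Sum ≈ 2.4314.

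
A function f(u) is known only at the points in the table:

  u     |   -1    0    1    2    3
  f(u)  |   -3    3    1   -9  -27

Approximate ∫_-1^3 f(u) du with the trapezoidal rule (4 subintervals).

-20

Δu = 1.
T_4 = (1/2)·[(-3) + 2·3 + 2·1 + 2·(-9) + (-27)] = -20.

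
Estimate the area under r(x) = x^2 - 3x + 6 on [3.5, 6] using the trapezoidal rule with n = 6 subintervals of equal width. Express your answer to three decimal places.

Δx = (6 − 3.5)/6 = 5/12.
r(3.5) = 7.75, r(47/12) = 1381/144, r(13/3) = 106/9, r(4.75) = 14.3125, r(31/6) = 619/36, r(67/12) = 2941/144, r(6) = 24.
T_6 = (Δx/2)·[r(x_0) + 2r(x_1) + ... + 2r(x_{5}) + r(x_6)].
Sum ≈ 37.156.

37.156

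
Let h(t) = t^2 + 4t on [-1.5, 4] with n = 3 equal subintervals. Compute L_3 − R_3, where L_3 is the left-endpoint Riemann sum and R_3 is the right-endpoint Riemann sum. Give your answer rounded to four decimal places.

-65.5417

L_3 ≈ 20.268519.
R_3 ≈ 85.810185.
L_3 − R_3 ≈ -65.5417.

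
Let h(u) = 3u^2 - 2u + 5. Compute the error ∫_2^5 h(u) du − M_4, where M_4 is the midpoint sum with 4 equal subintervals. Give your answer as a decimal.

0.421875

Exact integral: ∫_2^5 h(u) du = 111.
M_4 = 110.578125.
Error = 111 − 110.578125 = 0.421875.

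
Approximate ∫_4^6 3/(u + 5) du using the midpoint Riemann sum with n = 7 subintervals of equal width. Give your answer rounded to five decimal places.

0.60197

Δu = (6 − 4)/7 = 2/7.
Midpoints: 29/7, 31/7, 33/7, 5, 37/7, 39/7, 41/7.
f(29/7) = 0.328125, f(31/7) = 7/22, f(33/7) = 21/68, f(5) = 0.3, f(37/7) = 7/24, f(39/7) = 21/74, f(41/7) = 21/76.
Sum = Δu · [f(29/7) + f(31/7) + f(33/7) + ...].
Sum ≈ 0.60197.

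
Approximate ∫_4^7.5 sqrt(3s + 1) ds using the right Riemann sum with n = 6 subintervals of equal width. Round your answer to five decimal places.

15.25889

Δs = (7.5 − 4)/6 = 7/12.
Right endpoints: 55/12, 31/6, 5.75, 19/3, 83/12, 7.5.
f(55/12) ≈ 3.84057, f(31/6) ≈ 4.06202, f(5.75) ≈ 4.27200, f(19/3) ≈ 4.47214, f(83/12) ≈ 4.66369, f(7.5) ≈ 4.84768.
Sum = Δs · [f(55/12) + f(31/6) + f(5.75) + ...].
Sum ≈ 15.25889.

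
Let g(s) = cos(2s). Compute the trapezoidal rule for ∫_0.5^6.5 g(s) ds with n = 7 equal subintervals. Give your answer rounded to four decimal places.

Δs = (6.5 − 0.5)/7 = 6/7.
g(0.5) ≈ 0.5403, g(19/14) ≈ -0.9101, g(31/14) ≈ -0.2800, g(43/14) ≈ 0.9902, g(55/14) ≈ -0.0032, g(67/14) ≈ -0.9893, g(79/14) ≈ 0.2861, g(6.5) ≈ 0.9074.
T_7 = (Δs/2)·[g(s_0) + 2g(s_1) + ... + 2g(s_{6}) + g(s_7)].
Sum ≈ -0.1563.

-0.1563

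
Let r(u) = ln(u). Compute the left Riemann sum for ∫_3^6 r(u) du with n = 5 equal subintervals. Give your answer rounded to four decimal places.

4.2418

Δu = (6 − 3)/5 = 0.6.
Left endpoints: 3, 3.6, 4.2, 4.8, 5.4.
r(3) ≈ 1.0986, r(3.6) ≈ 1.2809, r(4.2) ≈ 1.4351, r(4.8) ≈ 1.5686, r(5.4) ≈ 1.6864.
Sum = Δu · [r(3) + r(3.6) + r(4.2) + r(4.8) + r(5.4)].
Sum ≈ 4.2418.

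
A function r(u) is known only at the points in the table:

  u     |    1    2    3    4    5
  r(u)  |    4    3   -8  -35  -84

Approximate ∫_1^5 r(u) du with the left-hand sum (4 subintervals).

-36

Δu = 1.
Sum = 1·[4 + 3 + (-8) + (-35)] = -36.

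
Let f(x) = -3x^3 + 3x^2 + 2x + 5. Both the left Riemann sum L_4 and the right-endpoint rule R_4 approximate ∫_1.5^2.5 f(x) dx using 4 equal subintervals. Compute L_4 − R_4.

5.6875

L_4 = -1.5625.
R_4 = -7.25.
L_4 − R_4 = 5.6875.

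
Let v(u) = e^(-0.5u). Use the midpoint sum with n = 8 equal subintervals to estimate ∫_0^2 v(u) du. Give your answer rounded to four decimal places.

Δu = (2 − 0)/8 = 0.25.
Midpoints: 0.125, 0.375, 0.625, 0.875, 1.125, 1.375, 1.625, 1.875.
v(0.125) ≈ 0.9394, v(0.375) ≈ 0.8290, v(0.625) ≈ 0.7316, v(0.875) ≈ 0.6456, v(1.125) ≈ 0.5698, v(1.375) ≈ 0.5028, v(1.625) ≈ 0.4437, v(1.875) ≈ 0.3916.
Sum = Δu · [v(0.125) + v(0.375) + v(0.625) + ...].
Sum ≈ 1.2634.

1.2634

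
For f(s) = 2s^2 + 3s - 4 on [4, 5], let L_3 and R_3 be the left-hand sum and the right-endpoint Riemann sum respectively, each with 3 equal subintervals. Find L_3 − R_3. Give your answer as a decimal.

L_3 ≈ 46.703704.
R_3 ≈ 53.703704.
L_3 − R_3 = -7.

-7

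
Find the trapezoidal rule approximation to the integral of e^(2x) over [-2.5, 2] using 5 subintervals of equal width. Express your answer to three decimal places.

34.296

Δx = (2 − (-2.5))/5 = 0.9.
f(-2.5) ≈ 0.007, f(-1.6) ≈ 0.041, f(-0.7) ≈ 0.247, f(0.2) ≈ 1.492, f(1.1) ≈ 9.025, f(2) ≈ 54.598.
T_5 = (Δx/2)·[f(x_0) + 2f(x_1) + ... + 2f(x_{4}) + f(x_5)].
Sum ≈ 34.296.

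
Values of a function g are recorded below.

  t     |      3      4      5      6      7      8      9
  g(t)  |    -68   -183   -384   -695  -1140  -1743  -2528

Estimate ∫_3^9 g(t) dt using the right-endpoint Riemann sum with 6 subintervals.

Δt = 1.
Sum = 1·[(-183) + (-384) + (-695) + (-1140) + (-1743) + (-2528)] = -6673.

-6673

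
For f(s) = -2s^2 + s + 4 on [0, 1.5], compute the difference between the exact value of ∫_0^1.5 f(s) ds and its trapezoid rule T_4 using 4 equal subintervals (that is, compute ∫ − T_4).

0.0703125

Exact integral: ∫_0^1.5 f(s) ds = 4.875.
T_4 = 4.8046875.
Error = 4.875 − 4.8046875 = 0.0703125.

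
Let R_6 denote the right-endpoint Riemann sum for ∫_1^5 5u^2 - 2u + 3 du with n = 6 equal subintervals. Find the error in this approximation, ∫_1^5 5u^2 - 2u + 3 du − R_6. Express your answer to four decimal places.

Exact integral: ∫_1^5 f(u) du ≈ 194.666667.
R_6 ≈ 233.481481.
Error ≈ 194.666667 − 233.481481 ≈ -38.8148.

-38.8148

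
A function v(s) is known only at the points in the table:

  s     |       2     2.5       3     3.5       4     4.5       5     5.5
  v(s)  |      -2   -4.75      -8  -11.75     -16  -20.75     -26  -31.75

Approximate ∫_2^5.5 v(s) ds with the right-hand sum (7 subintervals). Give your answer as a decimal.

Δs = 0.5.
Sum = 0.5·[(-4.75) + (-8) + (-11.75) + (-16) + (-20.75) + (-26) + (-31.75)] = -59.5.

-59.5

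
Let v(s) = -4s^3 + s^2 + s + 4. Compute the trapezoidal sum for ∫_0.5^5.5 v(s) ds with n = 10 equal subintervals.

Δs = (5.5 − 0.5)/10 = 0.5.
v(0.5) = 4.25, v(1) = 2, v(1.5) = -5.75, v(2) = -22, v(2.5) = -49.75, v(3) = -92, v(3.5) = -151.75, v(4) = -232, v(4.5) = -335.75, v(5) = -466, v(5.5) = -625.75.
T_10 = (Δs/2)·[v(s_0) + 2v(s_1) + ... + 2v(s_{9}) + v(s_10)].
Sum = -831.875.

-831.875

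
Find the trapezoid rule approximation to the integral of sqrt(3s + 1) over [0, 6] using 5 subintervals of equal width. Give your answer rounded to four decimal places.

Δs = (6 − 0)/5 = 1.2.
f(0) ≈ 1.0000, f(1.2) ≈ 2.1448, f(2.4) ≈ 2.8636, f(3.6) ≈ 3.4351, f(4.8) ≈ 3.9243, f(6) ≈ 4.3589.
T_5 = (Δs/2)·[f(s_0) + 2f(s_1) + ... + 2f(s_{4}) + f(s_5)].
Sum ≈ 18.0566.

18.0566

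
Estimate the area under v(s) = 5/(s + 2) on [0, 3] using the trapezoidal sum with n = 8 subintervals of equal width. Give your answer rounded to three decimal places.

4.594

Δs = (3 − 0)/8 = 0.375.
v(0) = 2.5, v(0.375) = 40/19, v(0.75) = 20/11, v(1.125) = 1.6, v(1.5) = 10/7, v(1.875) = 40/31, v(2.25) = 20/17, v(2.625) = 40/37, v(3) = 1.
T_8 = (Δs/2)·[v(s_0) + 2v(s_1) + ... + 2v(s_{7}) + v(s_8)].
Sum ≈ 4.594.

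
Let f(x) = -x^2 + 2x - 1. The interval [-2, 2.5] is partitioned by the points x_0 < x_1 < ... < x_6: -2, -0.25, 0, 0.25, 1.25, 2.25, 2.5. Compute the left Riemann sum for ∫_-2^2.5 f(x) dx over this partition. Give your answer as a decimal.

-17.40625

Subinterval widths: 1.75, 0.25, 0.25, 1, 1, 0.25.
Left endpoints: -2, -0.25, 0, 0.25, 1.25, 2.25.
f(-2) = -9, f(-0.25) = -1.5625, f(0) = -1, f(0.25) = -0.5625, f(1.25) = -0.0625, f(2.25) = -1.5625.
Sum = Σ Δx_i · f(x_i).
Sum = -17.40625.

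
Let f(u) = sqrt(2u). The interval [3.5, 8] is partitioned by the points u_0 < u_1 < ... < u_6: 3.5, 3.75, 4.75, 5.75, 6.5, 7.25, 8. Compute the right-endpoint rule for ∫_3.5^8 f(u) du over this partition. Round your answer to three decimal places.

15.718

Subinterval widths: 0.25, 1, 1, 0.75, 0.75, 0.75.
Right endpoints: 3.75, 4.75, 5.75, 6.5, 7.25, 8.
f(3.75) ≈ 2.739, f(4.75) ≈ 3.082, f(5.75) ≈ 3.391, f(6.5) ≈ 3.606, f(7.25) ≈ 3.808, f(8) ≈ 4.000.
Sum = Σ Δu_i · f(u_i).
Sum ≈ 15.718.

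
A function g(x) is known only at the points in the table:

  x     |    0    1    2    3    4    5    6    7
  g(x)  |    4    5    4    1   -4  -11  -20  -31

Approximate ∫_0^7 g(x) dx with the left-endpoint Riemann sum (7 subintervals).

Δx = 1.
Sum = 1·[4 + 5 + 4 + 1 + (-4) + (-11) + (-20)] = -21.

-21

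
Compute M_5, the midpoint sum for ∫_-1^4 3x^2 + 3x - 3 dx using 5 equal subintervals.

71.25

Δx = (4 − (-1))/5 = 1.
Midpoints: -0.5, 0.5, 1.5, 2.5, 3.5.
f(-0.5) = -3.75, f(0.5) = -0.75, f(1.5) = 8.25, f(2.5) = 23.25, f(3.5) = 44.25.
Sum = Δx · [f(-0.5) + f(0.5) + f(1.5) + f(2.5) + f(3.5)].
Sum = 71.25.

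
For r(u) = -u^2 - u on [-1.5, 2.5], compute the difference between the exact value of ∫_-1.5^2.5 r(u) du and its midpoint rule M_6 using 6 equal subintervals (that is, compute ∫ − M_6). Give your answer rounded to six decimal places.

-0.148148

Exact integral: ∫_-1.5^2.5 r(u) du ≈ -8.33333333.
M_6 ≈ -8.18518519.
Error ≈ -8.33333333 − (-8.18518519) ≈ -0.148148.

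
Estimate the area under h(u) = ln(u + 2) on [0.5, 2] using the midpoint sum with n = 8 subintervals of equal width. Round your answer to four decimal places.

1.7547

Δu = (2 − 0.5)/8 = 0.1875.
Midpoints: 0.59375, 0.78125, 0.96875, 1.15625, 1.34375, 1.53125, 1.71875, 1.90625.
h(0.59375) ≈ 0.9531, h(0.78125) ≈ 1.0229, h(0.96875) ≈ 1.0881, h(1.15625) ≈ 1.1494, h(1.34375) ≈ 1.2071, h(1.53125) ≈ 1.2617, h(1.71875) ≈ 1.3134, h(1.90625) ≈ 1.3626.
Sum = Δu · [h(0.59375) + h(0.78125) + h(0.96875) + ...].
Sum ≈ 1.7547.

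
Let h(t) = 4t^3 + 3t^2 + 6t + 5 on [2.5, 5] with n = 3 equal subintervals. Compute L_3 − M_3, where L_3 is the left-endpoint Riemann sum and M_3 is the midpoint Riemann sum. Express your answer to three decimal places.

L_3 ≈ 565.97222.
M_3 ≈ 757.11806.
L_3 − M_3 ≈ -191.146.

-191.146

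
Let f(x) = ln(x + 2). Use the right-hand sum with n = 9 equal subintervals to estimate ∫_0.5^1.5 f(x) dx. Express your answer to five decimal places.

1.11252

Δx = (1.5 − 0.5)/9 = 1/9.
Right endpoints: 11/18, 13/18, 5/6, 17/18, 19/18, 7/6, 23/18, 25/18, 1.5.
f(11/18) ≈ 0.95978, f(13/18) ≈ 1.00145, f(5/6) ≈ 1.04145, f(17/18) ≈ 1.07992, f(19/18) ≈ 1.11696, f(7/6) ≈ 1.15268, f(23/18) ≈ 1.18717, f(25/18) ≈ 1.22050, f(1.5) ≈ 1.25276.
Sum = Δx · [f(11/18) + f(13/18) + f(5/6) + ...].
Sum ≈ 1.11252.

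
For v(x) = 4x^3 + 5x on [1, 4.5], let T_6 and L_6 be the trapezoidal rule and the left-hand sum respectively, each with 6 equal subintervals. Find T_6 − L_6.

110.25

T_6 ≈ 463.7378472.
L_6 ≈ 353.4878472.
T_6 − L_6 = 110.25.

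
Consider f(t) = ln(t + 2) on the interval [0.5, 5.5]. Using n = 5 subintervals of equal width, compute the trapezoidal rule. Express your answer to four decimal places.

Δt = (5.5 − 0.5)/5 = 1.
f(0.5) ≈ 0.9163, f(1.5) ≈ 1.2528, f(2.5) ≈ 1.5041, f(3.5) ≈ 1.7047, f(4.5) ≈ 1.8718, f(5.5) ≈ 2.0149.
T_5 = (Δt/2)·[f(t_0) + 2f(t_1) + ... + 2f(t_{4}) + f(t_5)].
Sum ≈ 7.7990.

7.7990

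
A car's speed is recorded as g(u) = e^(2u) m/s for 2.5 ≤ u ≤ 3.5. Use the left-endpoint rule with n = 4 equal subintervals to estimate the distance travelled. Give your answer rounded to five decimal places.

Δu = (3.5 − 2.5)/4 = 0.25.
Left endpoints: 2.5, 2.75, 3, 3.25.
g(2.5) ≈ 148.41316, g(2.75) ≈ 244.69193, g(3) ≈ 403.42879, g(3.25) ≈ 665.14163.
Sum = Δu · [g(2.5) + g(2.75) + g(3) + g(3.25)].
Sum ≈ 365.41888.

365.41888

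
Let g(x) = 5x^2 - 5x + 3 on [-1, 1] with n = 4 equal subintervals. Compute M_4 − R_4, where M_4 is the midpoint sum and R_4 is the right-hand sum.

M_4 = 9.125.
R_4 = 7.25.
M_4 − R_4 = 1.875.

1.875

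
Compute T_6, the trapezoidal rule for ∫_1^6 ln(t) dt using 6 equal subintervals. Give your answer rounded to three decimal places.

5.703

Δt = (6 − 1)/6 = 5/6.
f(1) ≈ 0.000, f(11/6) ≈ 0.606, f(8/3) ≈ 0.981, f(3.5) ≈ 1.253, f(13/3) ≈ 1.466, f(31/6) ≈ 1.642, f(6) ≈ 1.792.
T_6 = (Δt/2)·[f(t_0) + 2f(t_1) + ... + 2f(t_{5}) + f(t_6)].
Sum ≈ 5.703.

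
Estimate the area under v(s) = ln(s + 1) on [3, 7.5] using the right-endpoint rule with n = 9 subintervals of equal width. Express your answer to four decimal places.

8.3311

Δs = (7.5 − 3)/9 = 0.5.
Right endpoints: 3.5, 4, 4.5, 5, 5.5, 6, 6.5, 7, 7.5.
v(3.5) ≈ 1.5041, v(4) ≈ 1.6094, v(4.5) ≈ 1.7047, v(5) ≈ 1.7918, v(5.5) ≈ 1.8718, v(6) ≈ 1.9459, v(6.5) ≈ 2.0149, v(7) ≈ 2.0794, v(7.5) ≈ 2.1401.
Sum = Δs · [v(3.5) + v(4) + v(4.5) + ...].
Sum ≈ 8.3311.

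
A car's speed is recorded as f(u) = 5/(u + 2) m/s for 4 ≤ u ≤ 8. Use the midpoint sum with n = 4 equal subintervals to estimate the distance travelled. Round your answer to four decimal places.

Δu = (8 − 4)/4 = 1.
Midpoints: 4.5, 5.5, 6.5, 7.5.
f(4.5) = 10/13, f(5.5) = 2/3, f(6.5) = 10/17, f(7.5) = 10/19.
Sum = Δu · [f(4.5) + f(5.5) + f(6.5) + f(7.5)].
Sum ≈ 2.5504.

2.5504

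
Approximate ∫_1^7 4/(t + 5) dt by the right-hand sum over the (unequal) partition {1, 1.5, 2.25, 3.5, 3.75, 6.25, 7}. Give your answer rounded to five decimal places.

2.56290

Subinterval widths: 0.5, 0.75, 1.25, 0.25, 2.5, 0.75.
Right endpoints: 1.5, 2.25, 3.5, 3.75, 6.25, 7.
f(1.5) = 8/13, f(2.25) = 16/29, f(3.5) = 8/17, f(3.75) = 16/35, f(6.25) = 16/45, f(7) = 1/3.
Sum = Σ Δt_i · f(t_i).
Sum ≈ 2.56290.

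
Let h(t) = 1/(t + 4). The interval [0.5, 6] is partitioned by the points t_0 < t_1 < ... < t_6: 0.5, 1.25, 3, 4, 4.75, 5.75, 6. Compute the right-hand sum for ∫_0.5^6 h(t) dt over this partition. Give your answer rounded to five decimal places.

Subinterval widths: 0.75, 1.75, 1, 0.75, 1, 0.25.
Right endpoints: 1.25, 3, 4, 4.75, 5.75, 6.
h(1.25) = 4/21, h(3) = 1/7, h(4) = 0.125, h(4.75) = 4/35, h(5.75) = 4/39, h(6) = 0.1.
Sum = Σ Δt_i · h(t_i).
Sum ≈ 0.73114.

0.73114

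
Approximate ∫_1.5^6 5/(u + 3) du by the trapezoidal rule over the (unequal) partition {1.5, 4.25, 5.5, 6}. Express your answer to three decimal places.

3.561

Subinterval widths: 2.75, 1.25, 0.5.
f(1.5) = 10/9, f(4.25) = 20/29, f(5.5) = 10/17, f(6) = 5/9.
On each subinterval the trapezoid contributes (Δu_i/2)·[f(u_{i-1}) + f(u_i)].
Sum ≈ 3.561.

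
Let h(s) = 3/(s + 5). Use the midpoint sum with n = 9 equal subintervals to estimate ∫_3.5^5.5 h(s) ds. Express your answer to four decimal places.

Δs = (5.5 − 3.5)/9 = 2/9.
Midpoints: 65/18, 23/6, 73/18, 77/18, 4.5, 85/18, 89/18, 31/6, 97/18.
h(65/18) = 54/155, h(23/6) = 18/53, h(73/18) = 54/163, h(77/18) = 54/167, h(4.5) = 6/19, h(85/18) = 54/175, h(89/18) = 54/179, h(31/6) = 18/61, h(97/18) = 54/187.
Sum = Δs · [h(65/18) + h(23/6) + h(73/18) + ...].
Sum ≈ 0.6339.

0.6339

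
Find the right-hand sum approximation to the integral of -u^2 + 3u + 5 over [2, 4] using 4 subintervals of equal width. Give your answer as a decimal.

7.75

Δu = (4 − 2)/4 = 0.5.
Right endpoints: 2.5, 3, 3.5, 4.
f(2.5) = 6.25, f(3) = 5, f(3.5) = 3.25, f(4) = 1.
Sum = Δu · [f(2.5) + f(3) + f(3.5) + f(4)].
Sum = 7.75.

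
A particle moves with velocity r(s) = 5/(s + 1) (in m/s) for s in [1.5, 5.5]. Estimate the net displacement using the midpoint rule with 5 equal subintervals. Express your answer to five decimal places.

Δs = (5.5 − 1.5)/5 = 0.8.
Midpoints: 1.9, 2.7, 3.5, 4.3, 5.1.
r(1.9) = 50/29, r(2.7) = 50/37, r(3.5) = 10/9, r(4.3) = 50/53, r(5.1) = 50/61.
Sum = Δs · [r(1.9) + r(2.7) + r(3.5) + r(4.3) + r(5.1)].
Sum ≈ 4.75974.

4.75974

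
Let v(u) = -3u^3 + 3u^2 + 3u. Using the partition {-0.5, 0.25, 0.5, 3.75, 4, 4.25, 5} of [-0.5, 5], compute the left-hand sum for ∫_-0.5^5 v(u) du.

Subinterval widths: 0.75, 0.25, 3.25, 0.25, 0.25, 0.75.
Left endpoints: -0.5, 0.25, 0.5, 3.75, 4, 4.25.
v(-0.5) = -0.375, v(0.25) = 0.890625, v(0.5) = 1.875, v(3.75) = -104.765625, v(4) = -132, v(4.25) = -163.359375.
Sum = Σ Δu_i · v(u_i).
Sum = -175.67578125.

-175.67578125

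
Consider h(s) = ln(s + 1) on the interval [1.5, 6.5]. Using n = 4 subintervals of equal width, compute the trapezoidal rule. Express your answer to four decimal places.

Δs = (6.5 − 1.5)/4 = 1.25.
h(1.5) ≈ 0.9163, h(2.75) ≈ 1.3218, h(4) ≈ 1.6094, h(5.25) ≈ 1.8326, h(6.5) ≈ 2.0149.
T_4 = (Δs/2)·[h(s_0) + 2h(s_1) + 2h(s_2) + 2h(s_3) + h(s_4)].
Sum ≈ 7.7867.

7.7867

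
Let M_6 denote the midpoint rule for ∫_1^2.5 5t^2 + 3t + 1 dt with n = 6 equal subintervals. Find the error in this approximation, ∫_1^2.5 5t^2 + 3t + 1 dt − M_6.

Exact integral: ∫_1^2.5 f(t) dt = 33.75.
M_6 = 33.7109375.
Error = 33.75 − 33.7109375 = 0.0390625.

0.0390625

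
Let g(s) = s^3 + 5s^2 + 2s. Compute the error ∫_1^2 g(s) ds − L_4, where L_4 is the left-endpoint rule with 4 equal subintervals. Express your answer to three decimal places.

2.901

Exact integral: ∫_1^2 g(s) ds ≈ 18.41667.
L_4 = 15.515625.
Error ≈ 18.41667 − 15.515625 ≈ 2.901.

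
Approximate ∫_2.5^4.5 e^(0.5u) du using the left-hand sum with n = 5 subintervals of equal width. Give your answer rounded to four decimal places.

Δu = (4.5 − 2.5)/5 = 0.4.
Left endpoints: 2.5, 2.9, 3.3, 3.7, 4.1.
f(2.5) ≈ 3.4903, f(2.9) ≈ 4.2631, f(3.3) ≈ 5.2070, f(3.7) ≈ 6.3598, f(4.1) ≈ 7.7679.
Sum = Δu · [f(2.5) + f(2.9) + f(3.3) + f(3.7) + f(4.1)].
Sum ≈ 10.8353.

10.8353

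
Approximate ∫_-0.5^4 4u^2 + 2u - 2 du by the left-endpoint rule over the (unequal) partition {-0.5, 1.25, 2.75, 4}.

48.8125

Subinterval widths: 1.75, 1.5, 1.25.
Left endpoints: -0.5, 1.25, 2.75.
f(-0.5) = -2, f(1.25) = 6.75, f(2.75) = 33.75.
Sum = Σ Δu_i · f(u_i).
Sum = 48.8125.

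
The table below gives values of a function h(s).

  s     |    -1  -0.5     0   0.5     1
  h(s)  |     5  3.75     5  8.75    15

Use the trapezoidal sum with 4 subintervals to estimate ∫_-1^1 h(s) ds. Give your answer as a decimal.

13.75

Δs = 0.5.
T_4 = (0.5/2)·[5 + 2·3.75 + 2·5 + 2·8.75 + 15] = 13.75.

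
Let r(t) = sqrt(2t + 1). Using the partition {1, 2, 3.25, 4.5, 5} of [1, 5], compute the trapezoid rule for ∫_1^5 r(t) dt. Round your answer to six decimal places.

Subinterval widths: 1, 1.25, 1.25, 0.5.
r(1) ≈ 1.732051, r(2) ≈ 2.236068, r(3.25) ≈ 2.738613, r(4.5) ≈ 3.162278, r(5) ≈ 3.316625.
On each subinterval the trapezoid contributes (Δt_i/2)·[r(t_{i-1}) + r(t_i)].
Sum ≈ 10.401017.

10.401017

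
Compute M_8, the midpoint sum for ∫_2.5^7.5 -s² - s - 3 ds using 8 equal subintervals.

Δs = (7.5 − 2.5)/8 = 0.625.
Midpoints: 2.8125, 3.4375, 4.0625, 4.6875, 5.3125, 5.9375, 6.5625, 7.1875.
f(2.8125) = -13.72265625, f(3.4375) = -18.25390625, f(4.0625) = -23.56640625, f(4.6875) = -29.66015625, f(5.3125) = -36.53515625, f(5.9375) = -44.19140625, f(6.5625) = -52.62890625, f(7.1875) = -61.84765625.
Sum = Δs · [f(2.8125) + f(3.4375) + f(4.0625) + ...].
Sum = -175.25390625.

-175.25390625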